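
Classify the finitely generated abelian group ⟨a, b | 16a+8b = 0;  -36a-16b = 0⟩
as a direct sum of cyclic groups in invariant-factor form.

Answer: M ≅ ℤ/4 ⊕ ℤ/8

Derivation:
rank_ℚ(R)=2; free=2−2=0
SNF(R) diag = [4, 8] → torsion [4, 8]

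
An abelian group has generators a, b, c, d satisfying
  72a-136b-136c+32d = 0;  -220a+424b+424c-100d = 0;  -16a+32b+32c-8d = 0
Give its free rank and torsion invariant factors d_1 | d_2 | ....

Answer: M ≅ ℤ^1 ⊕ ℤ/4 ⊕ ℤ/8 ⊕ ℤ/8

Derivation:
rank_ℚ(R)=3; free=4−3=1
SNF(R) diag = [4, 8, 8] → torsion [4, 8, 8]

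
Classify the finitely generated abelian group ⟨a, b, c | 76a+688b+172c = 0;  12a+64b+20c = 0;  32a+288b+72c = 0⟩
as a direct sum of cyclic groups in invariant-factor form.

Answer: M ≅ ℤ/4 ⊕ ℤ/8 ⊕ ℤ/16

Derivation:
rank_ℚ(R)=3; free=3−3=0
SNF(R) diag = [4, 8, 16] → torsion [4, 8, 16]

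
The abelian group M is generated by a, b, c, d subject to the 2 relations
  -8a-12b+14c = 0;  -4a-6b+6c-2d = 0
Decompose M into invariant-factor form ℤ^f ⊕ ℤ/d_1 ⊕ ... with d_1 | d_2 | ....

rank_ℚ(R)=2; free=4−2=2
SNF(R) diag = [2, 2] → torsion [2, 2]

Answer: M ≅ ℤ^2 ⊕ ℤ/2 ⊕ ℤ/2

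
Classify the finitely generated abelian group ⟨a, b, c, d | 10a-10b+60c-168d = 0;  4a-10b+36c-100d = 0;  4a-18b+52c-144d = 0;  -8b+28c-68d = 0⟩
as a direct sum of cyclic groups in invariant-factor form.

rank_ℚ(R)=4; free=4−4=0
SNF(R) diag = [2, 2, 4, 12] → torsion [2, 2, 4, 12]

Answer: M ≅ ℤ/2 ⊕ ℤ/2 ⊕ ℤ/4 ⊕ ℤ/12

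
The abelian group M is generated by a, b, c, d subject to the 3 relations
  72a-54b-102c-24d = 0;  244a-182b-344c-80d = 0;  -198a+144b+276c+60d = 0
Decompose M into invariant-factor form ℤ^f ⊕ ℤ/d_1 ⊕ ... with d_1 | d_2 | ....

rank_ℚ(R)=3; free=4−3=1
SNF(R) diag = [2, 6, 6] → torsion [2, 6, 6]

Answer: M ≅ ℤ^1 ⊕ ℤ/2 ⊕ ℤ/6 ⊕ ℤ/6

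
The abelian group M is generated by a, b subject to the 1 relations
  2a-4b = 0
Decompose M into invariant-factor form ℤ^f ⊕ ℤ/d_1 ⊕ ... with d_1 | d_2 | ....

rank_ℚ(R)=1; free=2−1=1
SNF(R) diag = [2] → torsion [2]

Answer: M ≅ ℤ^1 ⊕ ℤ/2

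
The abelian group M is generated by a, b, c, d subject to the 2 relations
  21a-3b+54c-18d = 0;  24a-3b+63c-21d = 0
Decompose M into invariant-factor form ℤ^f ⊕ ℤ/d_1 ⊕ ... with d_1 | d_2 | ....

Answer: M ≅ ℤ^2 ⊕ ℤ/3 ⊕ ℤ/3

Derivation:
rank_ℚ(R)=2; free=4−2=2
SNF(R) diag = [3, 3] → torsion [3, 3]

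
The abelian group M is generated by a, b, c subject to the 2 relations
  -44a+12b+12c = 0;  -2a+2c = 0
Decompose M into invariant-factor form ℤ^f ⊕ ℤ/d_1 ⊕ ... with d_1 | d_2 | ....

Answer: M ≅ ℤ^1 ⊕ ℤ/2 ⊕ ℤ/4

Derivation:
rank_ℚ(R)=2; free=3−2=1
SNF(R) diag = [2, 4] → torsion [2, 4]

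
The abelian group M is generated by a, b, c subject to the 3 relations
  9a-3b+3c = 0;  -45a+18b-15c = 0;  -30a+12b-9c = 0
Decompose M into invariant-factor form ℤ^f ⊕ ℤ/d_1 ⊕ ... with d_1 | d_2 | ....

rank_ℚ(R)=3; free=3−3=0
SNF(R) diag = [3, 3, 3] → torsion [3, 3, 3]

Answer: M ≅ ℤ/3 ⊕ ℤ/3 ⊕ ℤ/3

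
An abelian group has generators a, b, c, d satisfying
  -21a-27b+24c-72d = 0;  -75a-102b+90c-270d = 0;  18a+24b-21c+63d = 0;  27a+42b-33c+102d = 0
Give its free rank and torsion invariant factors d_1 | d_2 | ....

Answer: M ≅ ℤ/3 ⊕ ℤ/3 ⊕ ℤ/3 ⊕ ℤ/3

Derivation:
rank_ℚ(R)=4; free=4−4=0
SNF(R) diag = [3, 3, 3, 3] → torsion [3, 3, 3, 3]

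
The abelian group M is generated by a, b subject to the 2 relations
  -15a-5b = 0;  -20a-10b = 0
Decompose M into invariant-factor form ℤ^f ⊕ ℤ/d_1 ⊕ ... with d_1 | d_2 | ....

Answer: M ≅ ℤ/5 ⊕ ℤ/10

Derivation:
rank_ℚ(R)=2; free=2−2=0
SNF(R) diag = [5, 10] → torsion [5, 10]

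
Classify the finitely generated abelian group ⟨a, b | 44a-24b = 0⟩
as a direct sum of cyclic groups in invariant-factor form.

rank_ℚ(R)=1; free=2−1=1
SNF(R) diag = [4] → torsion [4]

Answer: M ≅ ℤ^1 ⊕ ℤ/4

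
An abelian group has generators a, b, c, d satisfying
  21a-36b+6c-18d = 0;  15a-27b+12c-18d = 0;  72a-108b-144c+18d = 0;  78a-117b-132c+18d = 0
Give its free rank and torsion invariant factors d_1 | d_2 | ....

Answer: M ≅ ℤ/3 ⊕ ℤ/9 ⊕ ℤ/18 ⊕ ℤ/18

Derivation:
rank_ℚ(R)=4; free=4−4=0
SNF(R) diag = [3, 9, 18, 18] → torsion [3, 9, 18, 18]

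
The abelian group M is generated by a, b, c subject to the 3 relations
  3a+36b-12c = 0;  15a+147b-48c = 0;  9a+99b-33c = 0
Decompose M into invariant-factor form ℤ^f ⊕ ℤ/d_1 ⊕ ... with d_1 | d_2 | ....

rank_ℚ(R)=3; free=3−3=0
SNF(R) diag = [3, 3, 3] → torsion [3, 3, 3]

Answer: M ≅ ℤ/3 ⊕ ℤ/3 ⊕ ℤ/3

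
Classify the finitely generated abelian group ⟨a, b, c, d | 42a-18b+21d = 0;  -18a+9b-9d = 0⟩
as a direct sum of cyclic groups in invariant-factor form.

Answer: M ≅ ℤ^2 ⊕ ℤ/3 ⊕ ℤ/9

Derivation:
rank_ℚ(R)=2; free=4−2=2
SNF(R) diag = [3, 9] → torsion [3, 9]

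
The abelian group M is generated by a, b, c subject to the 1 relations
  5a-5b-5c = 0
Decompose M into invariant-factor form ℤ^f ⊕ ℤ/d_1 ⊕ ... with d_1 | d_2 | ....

Answer: M ≅ ℤ^2 ⊕ ℤ/5

Derivation:
rank_ℚ(R)=1; free=3−1=2
SNF(R) diag = [5] → torsion [5]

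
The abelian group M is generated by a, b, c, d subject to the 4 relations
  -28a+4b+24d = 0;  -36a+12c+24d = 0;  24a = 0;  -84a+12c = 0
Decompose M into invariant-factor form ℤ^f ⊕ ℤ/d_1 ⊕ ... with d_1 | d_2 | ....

Answer: M ≅ ℤ/4 ⊕ ℤ/12 ⊕ ℤ/24 ⊕ ℤ/24

Derivation:
rank_ℚ(R)=4; free=4−4=0
SNF(R) diag = [4, 12, 24, 24] → torsion [4, 12, 24, 24]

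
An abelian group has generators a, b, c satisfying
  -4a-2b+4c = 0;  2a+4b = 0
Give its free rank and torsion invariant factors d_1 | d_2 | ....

Answer: M ≅ ℤ^1 ⊕ ℤ/2 ⊕ ℤ/2

Derivation:
rank_ℚ(R)=2; free=3−2=1
SNF(R) diag = [2, 2] → torsion [2, 2]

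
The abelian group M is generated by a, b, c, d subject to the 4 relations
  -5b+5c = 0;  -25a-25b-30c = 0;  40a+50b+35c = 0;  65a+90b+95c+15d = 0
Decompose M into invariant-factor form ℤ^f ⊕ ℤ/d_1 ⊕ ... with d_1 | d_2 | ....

Answer: M ≅ ℤ/5 ⊕ ℤ/5 ⊕ ℤ/15 ⊕ ℤ/15

Derivation:
rank_ℚ(R)=4; free=4−4=0
SNF(R) diag = [5, 5, 15, 15] → torsion [5, 5, 15, 15]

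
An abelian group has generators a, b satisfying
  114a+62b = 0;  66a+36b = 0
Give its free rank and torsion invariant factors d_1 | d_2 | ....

Answer: M ≅ ℤ/2 ⊕ ℤ/6

Derivation:
rank_ℚ(R)=2; free=2−2=0
SNF(R) diag = [2, 6] → torsion [2, 6]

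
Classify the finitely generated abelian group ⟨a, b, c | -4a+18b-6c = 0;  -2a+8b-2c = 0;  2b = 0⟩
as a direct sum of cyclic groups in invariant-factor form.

rank_ℚ(R)=3; free=3−3=0
SNF(R) diag = [2, 2, 2] → torsion [2, 2, 2]

Answer: M ≅ ℤ/2 ⊕ ℤ/2 ⊕ ℤ/2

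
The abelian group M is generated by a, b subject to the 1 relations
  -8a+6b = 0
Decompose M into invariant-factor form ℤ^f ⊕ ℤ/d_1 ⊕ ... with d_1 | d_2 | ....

rank_ℚ(R)=1; free=2−1=1
SNF(R) diag = [2] → torsion [2]

Answer: M ≅ ℤ^1 ⊕ ℤ/2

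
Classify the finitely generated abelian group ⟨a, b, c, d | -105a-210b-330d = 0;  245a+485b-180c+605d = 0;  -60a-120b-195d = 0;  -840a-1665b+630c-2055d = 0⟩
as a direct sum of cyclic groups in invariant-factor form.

rank_ℚ(R)=4; free=4−4=0
SNF(R) diag = [5, 15, 45, 90] → torsion [5, 15, 45, 90]

Answer: M ≅ ℤ/5 ⊕ ℤ/15 ⊕ ℤ/45 ⊕ ℤ/90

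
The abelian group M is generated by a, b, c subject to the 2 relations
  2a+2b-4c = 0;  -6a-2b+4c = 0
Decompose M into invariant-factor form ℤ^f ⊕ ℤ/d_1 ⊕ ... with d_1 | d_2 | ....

rank_ℚ(R)=2; free=3−2=1
SNF(R) diag = [2, 4] → torsion [2, 4]

Answer: M ≅ ℤ^1 ⊕ ℤ/2 ⊕ ℤ/4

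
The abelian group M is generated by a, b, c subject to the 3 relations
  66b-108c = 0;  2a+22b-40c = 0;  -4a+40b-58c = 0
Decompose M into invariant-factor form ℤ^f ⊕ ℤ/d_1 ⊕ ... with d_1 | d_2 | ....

rank_ℚ(R)=3; free=3−3=0
SNF(R) diag = [2, 6, 6] → torsion [2, 6, 6]

Answer: M ≅ ℤ/2 ⊕ ℤ/6 ⊕ ℤ/6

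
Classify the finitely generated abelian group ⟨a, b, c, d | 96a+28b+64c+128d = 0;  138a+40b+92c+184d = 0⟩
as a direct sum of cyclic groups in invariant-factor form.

Answer: M ≅ ℤ^2 ⊕ ℤ/2 ⊕ ℤ/4

Derivation:
rank_ℚ(R)=2; free=4−2=2
SNF(R) diag = [2, 4] → torsion [2, 4]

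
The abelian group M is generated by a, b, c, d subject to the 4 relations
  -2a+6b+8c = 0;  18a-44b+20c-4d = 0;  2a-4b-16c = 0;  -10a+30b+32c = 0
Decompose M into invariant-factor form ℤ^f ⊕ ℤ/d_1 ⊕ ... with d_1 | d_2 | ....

Answer: M ≅ ℤ/2 ⊕ ℤ/2 ⊕ ℤ/4 ⊕ ℤ/8

Derivation:
rank_ℚ(R)=4; free=4−4=0
SNF(R) diag = [2, 2, 4, 8] → torsion [2, 2, 4, 8]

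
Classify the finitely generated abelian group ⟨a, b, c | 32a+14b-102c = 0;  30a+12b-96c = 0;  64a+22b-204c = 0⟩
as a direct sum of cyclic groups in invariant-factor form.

rank_ℚ(R)=3; free=3−3=0
SNF(R) diag = [2, 6, 6] → torsion [2, 6, 6]

Answer: M ≅ ℤ/2 ⊕ ℤ/6 ⊕ ℤ/6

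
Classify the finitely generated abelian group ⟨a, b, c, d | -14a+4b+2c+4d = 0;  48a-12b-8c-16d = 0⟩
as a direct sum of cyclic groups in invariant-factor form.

rank_ℚ(R)=2; free=4−2=2
SNF(R) diag = [2, 4] → torsion [2, 4]

Answer: M ≅ ℤ^2 ⊕ ℤ/2 ⊕ ℤ/4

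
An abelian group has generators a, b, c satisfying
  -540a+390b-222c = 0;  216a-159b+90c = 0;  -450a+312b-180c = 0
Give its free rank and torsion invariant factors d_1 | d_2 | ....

Answer: M ≅ ℤ/3 ⊕ ℤ/6 ⊕ ℤ/18

Derivation:
rank_ℚ(R)=3; free=3−3=0
SNF(R) diag = [3, 6, 18] → torsion [3, 6, 18]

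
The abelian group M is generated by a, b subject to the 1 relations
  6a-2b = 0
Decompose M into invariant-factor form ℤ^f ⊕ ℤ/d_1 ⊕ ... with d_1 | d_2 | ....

Answer: M ≅ ℤ^1 ⊕ ℤ/2

Derivation:
rank_ℚ(R)=1; free=2−1=1
SNF(R) diag = [2] → torsion [2]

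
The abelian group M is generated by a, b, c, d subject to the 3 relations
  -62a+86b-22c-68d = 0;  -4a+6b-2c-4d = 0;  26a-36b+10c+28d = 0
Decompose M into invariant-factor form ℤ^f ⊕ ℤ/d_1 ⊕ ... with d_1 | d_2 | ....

rank_ℚ(R)=3; free=4−3=1
SNF(R) diag = [2, 2, 2] → torsion [2, 2, 2]

Answer: M ≅ ℤ^1 ⊕ ℤ/2 ⊕ ℤ/2 ⊕ ℤ/2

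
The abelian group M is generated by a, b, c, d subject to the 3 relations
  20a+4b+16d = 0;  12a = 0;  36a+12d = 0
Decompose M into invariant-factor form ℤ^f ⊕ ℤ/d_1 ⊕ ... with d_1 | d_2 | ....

Answer: M ≅ ℤ^1 ⊕ ℤ/4 ⊕ ℤ/12 ⊕ ℤ/12

Derivation:
rank_ℚ(R)=3; free=4−3=1
SNF(R) diag = [4, 12, 12] → torsion [4, 12, 12]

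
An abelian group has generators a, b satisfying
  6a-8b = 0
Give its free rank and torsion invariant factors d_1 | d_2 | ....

Answer: M ≅ ℤ^1 ⊕ ℤ/2

Derivation:
rank_ℚ(R)=1; free=2−1=1
SNF(R) diag = [2] → torsion [2]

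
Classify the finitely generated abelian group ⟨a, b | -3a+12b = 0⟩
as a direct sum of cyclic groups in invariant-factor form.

rank_ℚ(R)=1; free=2−1=1
SNF(R) diag = [3] → torsion [3]

Answer: M ≅ ℤ^1 ⊕ ℤ/3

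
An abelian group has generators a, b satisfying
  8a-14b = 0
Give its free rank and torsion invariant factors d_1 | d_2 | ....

rank_ℚ(R)=1; free=2−1=1
SNF(R) diag = [2] → torsion [2]

Answer: M ≅ ℤ^1 ⊕ ℤ/2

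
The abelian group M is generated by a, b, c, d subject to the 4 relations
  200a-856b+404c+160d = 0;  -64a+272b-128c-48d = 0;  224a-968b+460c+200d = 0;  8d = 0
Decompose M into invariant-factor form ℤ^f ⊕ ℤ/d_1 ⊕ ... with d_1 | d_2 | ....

rank_ℚ(R)=4; free=4−4=0
SNF(R) diag = [4, 8, 8, 16] → torsion [4, 8, 8, 16]

Answer: M ≅ ℤ/4 ⊕ ℤ/8 ⊕ ℤ/8 ⊕ ℤ/16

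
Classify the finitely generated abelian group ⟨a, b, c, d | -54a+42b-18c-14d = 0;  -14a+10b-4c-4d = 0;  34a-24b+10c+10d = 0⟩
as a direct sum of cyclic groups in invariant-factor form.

Answer: M ≅ ℤ^1 ⊕ ℤ/2 ⊕ ℤ/2 ⊕ ℤ/2

Derivation:
rank_ℚ(R)=3; free=4−3=1
SNF(R) diag = [2, 2, 2] → torsion [2, 2, 2]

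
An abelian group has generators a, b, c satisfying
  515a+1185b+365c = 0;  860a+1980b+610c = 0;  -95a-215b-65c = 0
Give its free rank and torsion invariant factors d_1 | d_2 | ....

rank_ℚ(R)=3; free=3−3=0
SNF(R) diag = [5, 10, 10] → torsion [5, 10, 10]

Answer: M ≅ ℤ/5 ⊕ ℤ/10 ⊕ ℤ/10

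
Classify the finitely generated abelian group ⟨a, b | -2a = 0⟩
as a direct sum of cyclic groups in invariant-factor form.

Answer: M ≅ ℤ^1 ⊕ ℤ/2

Derivation:
rank_ℚ(R)=1; free=2−1=1
SNF(R) diag = [2] → torsion [2]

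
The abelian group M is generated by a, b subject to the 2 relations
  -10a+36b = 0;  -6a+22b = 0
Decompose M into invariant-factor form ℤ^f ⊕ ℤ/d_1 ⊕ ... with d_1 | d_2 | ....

rank_ℚ(R)=2; free=2−2=0
SNF(R) diag = [2, 2] → torsion [2, 2]

Answer: M ≅ ℤ/2 ⊕ ℤ/2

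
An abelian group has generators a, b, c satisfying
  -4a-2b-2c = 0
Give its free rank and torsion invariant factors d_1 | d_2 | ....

Answer: M ≅ ℤ^2 ⊕ ℤ/2

Derivation:
rank_ℚ(R)=1; free=3−1=2
SNF(R) diag = [2] → torsion [2]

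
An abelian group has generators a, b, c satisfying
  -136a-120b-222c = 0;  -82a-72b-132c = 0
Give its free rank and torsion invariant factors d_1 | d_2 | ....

Answer: M ≅ ℤ^1 ⊕ ℤ/2 ⊕ ℤ/6

Derivation:
rank_ℚ(R)=2; free=3−2=1
SNF(R) diag = [2, 6] → torsion [2, 6]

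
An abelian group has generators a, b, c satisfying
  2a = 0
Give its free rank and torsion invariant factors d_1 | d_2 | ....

Answer: M ≅ ℤ^2 ⊕ ℤ/2

Derivation:
rank_ℚ(R)=1; free=3−1=2
SNF(R) diag = [2] → torsion [2]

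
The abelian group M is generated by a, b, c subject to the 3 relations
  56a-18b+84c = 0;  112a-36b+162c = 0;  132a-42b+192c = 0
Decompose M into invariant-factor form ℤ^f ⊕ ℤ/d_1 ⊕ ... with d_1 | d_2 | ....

Answer: M ≅ ℤ/2 ⊕ ℤ/6 ⊕ ℤ/12

Derivation:
rank_ℚ(R)=3; free=3−3=0
SNF(R) diag = [2, 6, 12] → torsion [2, 6, 12]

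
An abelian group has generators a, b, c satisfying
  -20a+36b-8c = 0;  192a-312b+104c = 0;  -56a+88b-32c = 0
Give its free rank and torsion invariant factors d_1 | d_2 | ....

rank_ℚ(R)=3; free=3−3=0
SNF(R) diag = [4, 8, 16] → torsion [4, 8, 16]

Answer: M ≅ ℤ/4 ⊕ ℤ/8 ⊕ ℤ/16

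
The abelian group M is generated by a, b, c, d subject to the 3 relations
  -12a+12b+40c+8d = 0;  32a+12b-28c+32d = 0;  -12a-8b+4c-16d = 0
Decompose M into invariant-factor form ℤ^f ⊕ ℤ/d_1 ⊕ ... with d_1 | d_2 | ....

rank_ℚ(R)=3; free=4−3=1
SNF(R) diag = [4, 4, 8] → torsion [4, 4, 8]

Answer: M ≅ ℤ^1 ⊕ ℤ/4 ⊕ ℤ/4 ⊕ ℤ/8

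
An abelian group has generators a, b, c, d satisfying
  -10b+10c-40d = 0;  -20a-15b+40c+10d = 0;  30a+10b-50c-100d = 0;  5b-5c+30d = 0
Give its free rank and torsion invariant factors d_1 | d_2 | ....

Answer: M ≅ ℤ/5 ⊕ ℤ/5 ⊕ ℤ/10 ⊕ ℤ/20

Derivation:
rank_ℚ(R)=4; free=4−4=0
SNF(R) diag = [5, 5, 10, 20] → torsion [5, 5, 10, 20]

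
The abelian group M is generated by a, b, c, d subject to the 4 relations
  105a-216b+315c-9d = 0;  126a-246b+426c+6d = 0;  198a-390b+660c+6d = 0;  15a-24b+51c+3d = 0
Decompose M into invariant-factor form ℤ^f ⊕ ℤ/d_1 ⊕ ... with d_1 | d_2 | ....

Answer: M ≅ ℤ/3 ⊕ ℤ/6 ⊕ ℤ/18 ⊕ ℤ/18

Derivation:
rank_ℚ(R)=4; free=4−4=0
SNF(R) diag = [3, 6, 18, 18] → torsion [3, 6, 18, 18]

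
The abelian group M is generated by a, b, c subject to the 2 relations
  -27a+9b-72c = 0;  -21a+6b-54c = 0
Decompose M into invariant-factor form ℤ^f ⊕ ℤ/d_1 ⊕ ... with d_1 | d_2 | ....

rank_ℚ(R)=2; free=3−2=1
SNF(R) diag = [3, 9] → torsion [3, 9]

Answer: M ≅ ℤ^1 ⊕ ℤ/3 ⊕ ℤ/9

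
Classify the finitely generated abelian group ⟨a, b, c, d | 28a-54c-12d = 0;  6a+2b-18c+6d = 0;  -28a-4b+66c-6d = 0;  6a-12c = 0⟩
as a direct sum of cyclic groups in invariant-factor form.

rank_ℚ(R)=4; free=4−4=0
SNF(R) diag = [2, 2, 6, 6] → torsion [2, 2, 6, 6]

Answer: M ≅ ℤ/2 ⊕ ℤ/2 ⊕ ℤ/6 ⊕ ℤ/6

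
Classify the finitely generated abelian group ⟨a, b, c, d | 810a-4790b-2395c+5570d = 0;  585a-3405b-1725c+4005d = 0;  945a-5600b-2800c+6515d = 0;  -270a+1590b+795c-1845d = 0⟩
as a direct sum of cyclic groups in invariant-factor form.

rank_ℚ(R)=4; free=4−4=0
SNF(R) diag = [5, 15, 45, 135] → torsion [5, 15, 45, 135]

Answer: M ≅ ℤ/5 ⊕ ℤ/15 ⊕ ℤ/45 ⊕ ℤ/135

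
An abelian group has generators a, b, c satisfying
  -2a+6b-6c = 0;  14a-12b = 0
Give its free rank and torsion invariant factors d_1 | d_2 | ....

Answer: M ≅ ℤ^1 ⊕ ℤ/2 ⊕ ℤ/6

Derivation:
rank_ℚ(R)=2; free=3−2=1
SNF(R) diag = [2, 6] → torsion [2, 6]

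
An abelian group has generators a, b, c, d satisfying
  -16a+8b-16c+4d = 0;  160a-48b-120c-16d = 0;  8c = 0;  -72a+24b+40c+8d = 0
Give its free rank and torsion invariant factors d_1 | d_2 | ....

Answer: M ≅ ℤ/4 ⊕ ℤ/8 ⊕ ℤ/8 ⊕ ℤ/16

Derivation:
rank_ℚ(R)=4; free=4−4=0
SNF(R) diag = [4, 8, 8, 16] → torsion [4, 8, 8, 16]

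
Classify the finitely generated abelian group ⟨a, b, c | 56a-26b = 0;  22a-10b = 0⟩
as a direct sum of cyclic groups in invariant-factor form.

Answer: M ≅ ℤ^1 ⊕ ℤ/2 ⊕ ℤ/6

Derivation:
rank_ℚ(R)=2; free=3−2=1
SNF(R) diag = [2, 6] → torsion [2, 6]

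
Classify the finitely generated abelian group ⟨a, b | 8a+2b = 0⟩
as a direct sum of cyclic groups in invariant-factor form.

rank_ℚ(R)=1; free=2−1=1
SNF(R) diag = [2] → torsion [2]

Answer: M ≅ ℤ^1 ⊕ ℤ/2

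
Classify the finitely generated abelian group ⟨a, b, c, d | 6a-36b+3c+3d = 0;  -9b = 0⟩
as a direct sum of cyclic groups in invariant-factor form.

Answer: M ≅ ℤ^2 ⊕ ℤ/3 ⊕ ℤ/9

Derivation:
rank_ℚ(R)=2; free=4−2=2
SNF(R) diag = [3, 9] → torsion [3, 9]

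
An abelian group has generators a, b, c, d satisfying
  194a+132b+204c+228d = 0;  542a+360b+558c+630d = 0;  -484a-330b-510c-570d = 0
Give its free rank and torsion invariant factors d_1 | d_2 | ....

Answer: M ≅ ℤ^1 ⊕ ℤ/2 ⊕ ℤ/6 ⊕ ℤ/18

Derivation:
rank_ℚ(R)=3; free=4−3=1
SNF(R) diag = [2, 6, 18] → torsion [2, 6, 18]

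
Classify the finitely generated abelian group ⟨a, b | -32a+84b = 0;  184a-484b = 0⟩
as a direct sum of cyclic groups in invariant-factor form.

rank_ℚ(R)=2; free=2−2=0
SNF(R) diag = [4, 8] → torsion [4, 8]

Answer: M ≅ ℤ/4 ⊕ ℤ/8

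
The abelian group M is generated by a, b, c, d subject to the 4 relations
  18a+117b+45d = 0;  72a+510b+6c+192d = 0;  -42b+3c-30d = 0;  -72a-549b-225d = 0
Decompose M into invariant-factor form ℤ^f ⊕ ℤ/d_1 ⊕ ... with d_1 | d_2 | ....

Answer: M ≅ ℤ/3 ⊕ ℤ/9 ⊕ ℤ/18 ⊕ ℤ/18

Derivation:
rank_ℚ(R)=4; free=4−4=0
SNF(R) diag = [3, 9, 18, 18] → torsion [3, 9, 18, 18]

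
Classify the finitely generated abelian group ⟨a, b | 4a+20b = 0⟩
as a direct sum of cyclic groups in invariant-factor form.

Answer: M ≅ ℤ^1 ⊕ ℤ/4

Derivation:
rank_ℚ(R)=1; free=2−1=1
SNF(R) diag = [4] → torsion [4]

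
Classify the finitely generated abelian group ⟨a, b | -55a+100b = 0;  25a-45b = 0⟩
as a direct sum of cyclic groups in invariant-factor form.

Answer: M ≅ ℤ/5 ⊕ ℤ/5

Derivation:
rank_ℚ(R)=2; free=2−2=0
SNF(R) diag = [5, 5] → torsion [5, 5]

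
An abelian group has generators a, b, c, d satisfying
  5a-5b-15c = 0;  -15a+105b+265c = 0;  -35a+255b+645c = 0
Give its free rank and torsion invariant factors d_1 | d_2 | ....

Answer: M ≅ ℤ^1 ⊕ ℤ/5 ⊕ ℤ/10 ⊕ ℤ/20

Derivation:
rank_ℚ(R)=3; free=4−3=1
SNF(R) diag = [5, 10, 20] → torsion [5, 10, 20]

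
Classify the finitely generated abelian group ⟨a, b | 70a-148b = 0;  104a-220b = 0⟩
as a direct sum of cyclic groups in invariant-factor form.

Answer: M ≅ ℤ/2 ⊕ ℤ/4

Derivation:
rank_ℚ(R)=2; free=2−2=0
SNF(R) diag = [2, 4] → torsion [2, 4]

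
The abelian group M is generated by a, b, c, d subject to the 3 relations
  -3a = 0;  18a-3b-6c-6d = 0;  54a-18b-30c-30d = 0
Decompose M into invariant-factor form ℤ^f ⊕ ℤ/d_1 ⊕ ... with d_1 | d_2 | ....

Answer: M ≅ ℤ^1 ⊕ ℤ/3 ⊕ ℤ/3 ⊕ ℤ/6

Derivation:
rank_ℚ(R)=3; free=4−3=1
SNF(R) diag = [3, 3, 6] → torsion [3, 3, 6]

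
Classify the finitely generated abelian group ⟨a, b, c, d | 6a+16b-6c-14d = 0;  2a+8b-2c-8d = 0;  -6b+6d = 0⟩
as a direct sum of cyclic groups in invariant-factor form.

rank_ℚ(R)=3; free=4−3=1
SNF(R) diag = [2, 2, 6] → torsion [2, 2, 6]

Answer: M ≅ ℤ^1 ⊕ ℤ/2 ⊕ ℤ/2 ⊕ ℤ/6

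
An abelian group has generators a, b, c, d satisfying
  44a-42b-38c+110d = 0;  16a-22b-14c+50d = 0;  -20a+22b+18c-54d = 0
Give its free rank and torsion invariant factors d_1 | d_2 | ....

Answer: M ≅ ℤ^1 ⊕ ℤ/2 ⊕ ℤ/4 ⊕ ℤ/12

Derivation:
rank_ℚ(R)=3; free=4−3=1
SNF(R) diag = [2, 4, 12] → torsion [2, 4, 12]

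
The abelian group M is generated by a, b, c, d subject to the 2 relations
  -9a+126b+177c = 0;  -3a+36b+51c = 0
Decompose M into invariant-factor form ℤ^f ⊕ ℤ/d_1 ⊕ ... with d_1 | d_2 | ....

Answer: M ≅ ℤ^2 ⊕ ℤ/3 ⊕ ℤ/6

Derivation:
rank_ℚ(R)=2; free=4−2=2
SNF(R) diag = [3, 6] → torsion [3, 6]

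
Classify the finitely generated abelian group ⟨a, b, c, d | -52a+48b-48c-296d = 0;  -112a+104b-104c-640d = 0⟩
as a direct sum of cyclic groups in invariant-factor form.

rank_ℚ(R)=2; free=4−2=2
SNF(R) diag = [4, 8] → torsion [4, 8]

Answer: M ≅ ℤ^2 ⊕ ℤ/4 ⊕ ℤ/8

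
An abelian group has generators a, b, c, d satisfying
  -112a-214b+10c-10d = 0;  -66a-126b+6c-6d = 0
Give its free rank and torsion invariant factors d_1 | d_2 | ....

rank_ℚ(R)=2; free=4−2=2
SNF(R) diag = [2, 6] → torsion [2, 6]

Answer: M ≅ ℤ^2 ⊕ ℤ/2 ⊕ ℤ/6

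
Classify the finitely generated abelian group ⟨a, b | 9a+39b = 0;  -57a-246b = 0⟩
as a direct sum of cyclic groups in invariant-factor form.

rank_ℚ(R)=2; free=2−2=0
SNF(R) diag = [3, 3] → torsion [3, 3]

Answer: M ≅ ℤ/3 ⊕ ℤ/3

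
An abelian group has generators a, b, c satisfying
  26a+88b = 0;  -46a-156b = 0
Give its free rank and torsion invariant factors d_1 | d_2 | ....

Answer: M ≅ ℤ^1 ⊕ ℤ/2 ⊕ ℤ/4

Derivation:
rank_ℚ(R)=2; free=3−2=1
SNF(R) diag = [2, 4] → torsion [2, 4]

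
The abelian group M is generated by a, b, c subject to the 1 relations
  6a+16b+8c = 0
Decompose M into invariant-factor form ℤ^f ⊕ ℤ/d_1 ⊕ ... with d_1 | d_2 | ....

rank_ℚ(R)=1; free=3−1=2
SNF(R) diag = [2] → torsion [2]

Answer: M ≅ ℤ^2 ⊕ ℤ/2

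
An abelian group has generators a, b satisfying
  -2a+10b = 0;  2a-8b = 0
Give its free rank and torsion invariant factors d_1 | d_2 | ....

Answer: M ≅ ℤ/2 ⊕ ℤ/2

Derivation:
rank_ℚ(R)=2; free=2−2=0
SNF(R) diag = [2, 2] → torsion [2, 2]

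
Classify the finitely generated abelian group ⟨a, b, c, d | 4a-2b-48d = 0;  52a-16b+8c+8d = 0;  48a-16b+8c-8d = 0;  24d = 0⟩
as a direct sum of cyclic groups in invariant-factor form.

rank_ℚ(R)=4; free=4−4=0
SNF(R) diag = [2, 4, 8, 24] → torsion [2, 4, 8, 24]

Answer: M ≅ ℤ/2 ⊕ ℤ/4 ⊕ ℤ/8 ⊕ ℤ/24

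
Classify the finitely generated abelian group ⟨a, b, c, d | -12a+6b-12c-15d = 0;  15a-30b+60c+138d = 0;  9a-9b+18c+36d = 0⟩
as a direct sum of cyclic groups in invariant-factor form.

rank_ℚ(R)=3; free=4−3=1
SNF(R) diag = [3, 9, 9] → torsion [3, 9, 9]

Answer: M ≅ ℤ^1 ⊕ ℤ/3 ⊕ ℤ/9 ⊕ ℤ/9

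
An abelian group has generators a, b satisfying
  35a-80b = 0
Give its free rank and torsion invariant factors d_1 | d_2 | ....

Answer: M ≅ ℤ^1 ⊕ ℤ/5

Derivation:
rank_ℚ(R)=1; free=2−1=1
SNF(R) diag = [5] → torsion [5]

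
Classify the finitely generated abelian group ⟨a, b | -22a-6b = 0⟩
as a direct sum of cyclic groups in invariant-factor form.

Answer: M ≅ ℤ^1 ⊕ ℤ/2

Derivation:
rank_ℚ(R)=1; free=2−1=1
SNF(R) diag = [2] → torsion [2]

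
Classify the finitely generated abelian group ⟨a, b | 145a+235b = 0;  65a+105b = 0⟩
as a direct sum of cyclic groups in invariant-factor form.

rank_ℚ(R)=2; free=2−2=0
SNF(R) diag = [5, 10] → torsion [5, 10]

Answer: M ≅ ℤ/5 ⊕ ℤ/10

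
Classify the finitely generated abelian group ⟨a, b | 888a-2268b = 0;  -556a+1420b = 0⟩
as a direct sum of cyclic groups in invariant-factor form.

rank_ℚ(R)=2; free=2−2=0
SNF(R) diag = [4, 12] → torsion [4, 12]

Answer: M ≅ ℤ/4 ⊕ ℤ/12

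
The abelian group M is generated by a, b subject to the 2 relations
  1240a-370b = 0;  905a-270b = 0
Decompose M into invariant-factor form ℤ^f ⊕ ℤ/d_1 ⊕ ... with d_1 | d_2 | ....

rank_ℚ(R)=2; free=2−2=0
SNF(R) diag = [5, 10] → torsion [5, 10]

Answer: M ≅ ℤ/5 ⊕ ℤ/10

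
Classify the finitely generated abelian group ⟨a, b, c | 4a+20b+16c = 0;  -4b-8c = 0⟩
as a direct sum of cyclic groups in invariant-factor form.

rank_ℚ(R)=2; free=3−2=1
SNF(R) diag = [4, 4] → torsion [4, 4]

Answer: M ≅ ℤ^1 ⊕ ℤ/4 ⊕ ℤ/4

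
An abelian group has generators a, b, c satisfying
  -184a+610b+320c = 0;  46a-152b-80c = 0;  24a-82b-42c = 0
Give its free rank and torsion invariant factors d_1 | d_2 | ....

Answer: M ≅ ℤ/2 ⊕ ℤ/2 ⊕ ℤ/6

Derivation:
rank_ℚ(R)=3; free=3−3=0
SNF(R) diag = [2, 2, 6] → torsion [2, 2, 6]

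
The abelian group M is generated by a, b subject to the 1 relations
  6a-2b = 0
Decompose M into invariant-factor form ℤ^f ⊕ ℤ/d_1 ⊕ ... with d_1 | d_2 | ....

Answer: M ≅ ℤ^1 ⊕ ℤ/2

Derivation:
rank_ℚ(R)=1; free=2−1=1
SNF(R) diag = [2] → torsion [2]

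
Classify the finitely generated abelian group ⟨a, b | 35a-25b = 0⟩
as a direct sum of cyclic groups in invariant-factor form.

Answer: M ≅ ℤ^1 ⊕ ℤ/5

Derivation:
rank_ℚ(R)=1; free=2−1=1
SNF(R) diag = [5] → torsion [5]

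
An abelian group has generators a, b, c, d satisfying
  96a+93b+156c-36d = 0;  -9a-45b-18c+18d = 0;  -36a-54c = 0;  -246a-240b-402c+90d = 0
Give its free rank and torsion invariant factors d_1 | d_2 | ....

rank_ℚ(R)=4; free=4−4=0
SNF(R) diag = [3, 9, 18, 18] → torsion [3, 9, 18, 18]

Answer: M ≅ ℤ/3 ⊕ ℤ/9 ⊕ ℤ/18 ⊕ ℤ/18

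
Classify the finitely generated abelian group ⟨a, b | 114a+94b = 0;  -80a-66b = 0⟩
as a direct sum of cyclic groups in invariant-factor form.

rank_ℚ(R)=2; free=2−2=0
SNF(R) diag = [2, 2] → torsion [2, 2]

Answer: M ≅ ℤ/2 ⊕ ℤ/2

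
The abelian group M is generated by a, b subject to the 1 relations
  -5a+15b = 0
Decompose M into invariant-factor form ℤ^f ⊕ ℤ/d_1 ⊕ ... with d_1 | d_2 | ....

Answer: M ≅ ℤ^1 ⊕ ℤ/5

Derivation:
rank_ℚ(R)=1; free=2−1=1
SNF(R) diag = [5] → torsion [5]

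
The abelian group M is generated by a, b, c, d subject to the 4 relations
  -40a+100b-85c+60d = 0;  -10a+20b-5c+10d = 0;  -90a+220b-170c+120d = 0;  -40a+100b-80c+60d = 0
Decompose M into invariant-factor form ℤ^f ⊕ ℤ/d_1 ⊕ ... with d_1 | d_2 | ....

Answer: M ≅ ℤ/5 ⊕ ℤ/10 ⊕ ℤ/10 ⊕ ℤ/20

Derivation:
rank_ℚ(R)=4; free=4−4=0
SNF(R) diag = [5, 10, 10, 20] → torsion [5, 10, 10, 20]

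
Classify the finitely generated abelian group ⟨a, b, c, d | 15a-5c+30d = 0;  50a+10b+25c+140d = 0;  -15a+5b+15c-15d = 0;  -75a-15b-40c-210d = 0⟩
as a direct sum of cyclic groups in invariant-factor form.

Answer: M ≅ ℤ/5 ⊕ ℤ/5 ⊕ ℤ/5 ⊕ ℤ/15

Derivation:
rank_ℚ(R)=4; free=4−4=0
SNF(R) diag = [5, 5, 5, 15] → torsion [5, 5, 5, 15]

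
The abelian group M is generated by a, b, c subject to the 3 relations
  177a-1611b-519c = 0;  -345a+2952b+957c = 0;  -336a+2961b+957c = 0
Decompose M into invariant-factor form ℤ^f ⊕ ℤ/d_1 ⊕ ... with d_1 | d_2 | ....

Answer: M ≅ ℤ/3 ⊕ ℤ/9 ⊕ ℤ/9

Derivation:
rank_ℚ(R)=3; free=3−3=0
SNF(R) diag = [3, 9, 9] → torsion [3, 9, 9]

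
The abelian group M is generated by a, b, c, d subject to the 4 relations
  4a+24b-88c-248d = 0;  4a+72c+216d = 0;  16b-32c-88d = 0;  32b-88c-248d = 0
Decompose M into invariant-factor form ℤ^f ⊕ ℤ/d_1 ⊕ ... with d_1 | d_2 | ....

Answer: M ≅ ℤ/4 ⊕ ℤ/8 ⊕ ℤ/8 ⊕ ℤ/24

Derivation:
rank_ℚ(R)=4; free=4−4=0
SNF(R) diag = [4, 8, 8, 24] → torsion [4, 8, 8, 24]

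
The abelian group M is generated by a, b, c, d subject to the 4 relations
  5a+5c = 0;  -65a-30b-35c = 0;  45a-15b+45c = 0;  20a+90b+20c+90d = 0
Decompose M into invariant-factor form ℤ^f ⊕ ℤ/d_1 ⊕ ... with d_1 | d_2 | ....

rank_ℚ(R)=4; free=4−4=0
SNF(R) diag = [5, 15, 30, 90] → torsion [5, 15, 30, 90]

Answer: M ≅ ℤ/5 ⊕ ℤ/15 ⊕ ℤ/30 ⊕ ℤ/90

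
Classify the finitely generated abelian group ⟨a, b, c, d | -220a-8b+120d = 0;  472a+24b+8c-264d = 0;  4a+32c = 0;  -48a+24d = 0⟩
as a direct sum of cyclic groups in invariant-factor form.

rank_ℚ(R)=4; free=4−4=0
SNF(R) diag = [4, 8, 24, 24] → torsion [4, 8, 24, 24]

Answer: M ≅ ℤ/4 ⊕ ℤ/8 ⊕ ℤ/24 ⊕ ℤ/24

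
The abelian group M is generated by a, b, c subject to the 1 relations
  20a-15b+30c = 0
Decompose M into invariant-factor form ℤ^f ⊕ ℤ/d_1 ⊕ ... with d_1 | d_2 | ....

Answer: M ≅ ℤ^2 ⊕ ℤ/5

Derivation:
rank_ℚ(R)=1; free=3−1=2
SNF(R) diag = [5] → torsion [5]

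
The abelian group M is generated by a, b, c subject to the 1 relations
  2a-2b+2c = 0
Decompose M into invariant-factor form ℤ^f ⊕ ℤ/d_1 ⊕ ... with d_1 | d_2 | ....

rank_ℚ(R)=1; free=3−1=2
SNF(R) diag = [2] → torsion [2]

Answer: M ≅ ℤ^2 ⊕ ℤ/2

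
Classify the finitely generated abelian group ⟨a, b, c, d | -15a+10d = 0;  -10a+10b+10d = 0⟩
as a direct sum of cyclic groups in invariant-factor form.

Answer: M ≅ ℤ^2 ⊕ ℤ/5 ⊕ ℤ/10

Derivation:
rank_ℚ(R)=2; free=4−2=2
SNF(R) diag = [5, 10] → torsion [5, 10]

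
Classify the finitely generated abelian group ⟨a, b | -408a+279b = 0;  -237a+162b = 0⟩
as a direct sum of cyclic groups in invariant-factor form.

Answer: M ≅ ℤ/3 ⊕ ℤ/9

Derivation:
rank_ℚ(R)=2; free=2−2=0
SNF(R) diag = [3, 9] → torsion [3, 9]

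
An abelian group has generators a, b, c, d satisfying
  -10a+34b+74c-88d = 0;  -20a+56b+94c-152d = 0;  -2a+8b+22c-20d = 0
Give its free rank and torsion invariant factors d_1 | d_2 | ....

Answer: M ≅ ℤ^1 ⊕ ℤ/2 ⊕ ℤ/6 ⊕ ℤ/18

Derivation:
rank_ℚ(R)=3; free=4−3=1
SNF(R) diag = [2, 6, 18] → torsion [2, 6, 18]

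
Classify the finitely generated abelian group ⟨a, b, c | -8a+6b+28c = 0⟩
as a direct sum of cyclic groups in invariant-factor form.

Answer: M ≅ ℤ^2 ⊕ ℤ/2

Derivation:
rank_ℚ(R)=1; free=3−1=2
SNF(R) diag = [2] → torsion [2]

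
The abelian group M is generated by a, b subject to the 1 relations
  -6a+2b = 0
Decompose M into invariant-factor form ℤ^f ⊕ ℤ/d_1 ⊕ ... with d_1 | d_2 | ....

Answer: M ≅ ℤ^1 ⊕ ℤ/2

Derivation:
rank_ℚ(R)=1; free=2−1=1
SNF(R) diag = [2] → torsion [2]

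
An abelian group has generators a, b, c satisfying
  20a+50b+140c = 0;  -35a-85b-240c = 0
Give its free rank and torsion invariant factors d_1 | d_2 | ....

rank_ℚ(R)=2; free=3−2=1
SNF(R) diag = [5, 10] → torsion [5, 10]

Answer: M ≅ ℤ^1 ⊕ ℤ/5 ⊕ ℤ/10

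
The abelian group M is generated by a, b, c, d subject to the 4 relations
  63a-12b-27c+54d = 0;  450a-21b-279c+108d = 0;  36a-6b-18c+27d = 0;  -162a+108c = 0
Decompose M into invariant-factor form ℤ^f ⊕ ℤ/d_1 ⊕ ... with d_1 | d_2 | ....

rank_ℚ(R)=4; free=4−4=0
SNF(R) diag = [3, 9, 27, 54] → torsion [3, 9, 27, 54]

Answer: M ≅ ℤ/3 ⊕ ℤ/9 ⊕ ℤ/27 ⊕ ℤ/54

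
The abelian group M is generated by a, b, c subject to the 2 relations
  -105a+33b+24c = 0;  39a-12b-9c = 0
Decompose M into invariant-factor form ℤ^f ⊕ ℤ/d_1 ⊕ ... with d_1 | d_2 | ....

Answer: M ≅ ℤ^1 ⊕ ℤ/3 ⊕ ℤ/3

Derivation:
rank_ℚ(R)=2; free=3−2=1
SNF(R) diag = [3, 3] → torsion [3, 3]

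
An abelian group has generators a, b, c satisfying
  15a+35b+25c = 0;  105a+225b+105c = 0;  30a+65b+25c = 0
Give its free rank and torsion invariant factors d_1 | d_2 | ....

Answer: M ≅ ℤ/5 ⊕ ℤ/15 ⊕ ℤ/30

Derivation:
rank_ℚ(R)=3; free=3−3=0
SNF(R) diag = [5, 15, 30] → torsion [5, 15, 30]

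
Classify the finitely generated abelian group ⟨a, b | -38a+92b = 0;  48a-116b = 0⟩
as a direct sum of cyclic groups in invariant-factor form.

Answer: M ≅ ℤ/2 ⊕ ℤ/4

Derivation:
rank_ℚ(R)=2; free=2−2=0
SNF(R) diag = [2, 4] → torsion [2, 4]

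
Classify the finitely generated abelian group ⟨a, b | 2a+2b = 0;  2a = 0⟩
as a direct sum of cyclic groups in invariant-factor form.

Answer: M ≅ ℤ/2 ⊕ ℤ/2

Derivation:
rank_ℚ(R)=2; free=2−2=0
SNF(R) diag = [2, 2] → torsion [2, 2]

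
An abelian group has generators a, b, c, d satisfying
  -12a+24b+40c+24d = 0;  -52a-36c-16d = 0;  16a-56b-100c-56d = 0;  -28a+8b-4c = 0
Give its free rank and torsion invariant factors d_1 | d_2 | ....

rank_ℚ(R)=4; free=4−4=0
SNF(R) diag = [4, 4, 8, 16] → torsion [4, 4, 8, 16]

Answer: M ≅ ℤ/4 ⊕ ℤ/4 ⊕ ℤ/8 ⊕ ℤ/16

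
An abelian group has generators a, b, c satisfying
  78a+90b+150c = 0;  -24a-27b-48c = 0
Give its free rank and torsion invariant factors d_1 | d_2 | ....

rank_ℚ(R)=2; free=3−2=1
SNF(R) diag = [3, 6] → torsion [3, 6]

Answer: M ≅ ℤ^1 ⊕ ℤ/3 ⊕ ℤ/6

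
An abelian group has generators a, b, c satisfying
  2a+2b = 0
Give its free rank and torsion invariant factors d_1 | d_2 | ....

rank_ℚ(R)=1; free=3−1=2
SNF(R) diag = [2] → torsion [2]

Answer: M ≅ ℤ^2 ⊕ ℤ/2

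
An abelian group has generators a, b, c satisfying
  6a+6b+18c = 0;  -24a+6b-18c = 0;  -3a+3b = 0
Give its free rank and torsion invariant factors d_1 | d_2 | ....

rank_ℚ(R)=3; free=3−3=0
SNF(R) diag = [3, 6, 18] → torsion [3, 6, 18]

Answer: M ≅ ℤ/3 ⊕ ℤ/6 ⊕ ℤ/18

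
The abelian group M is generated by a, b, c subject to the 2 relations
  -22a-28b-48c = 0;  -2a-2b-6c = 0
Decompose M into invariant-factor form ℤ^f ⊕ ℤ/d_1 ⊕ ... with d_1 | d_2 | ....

Answer: M ≅ ℤ^1 ⊕ ℤ/2 ⊕ ℤ/6

Derivation:
rank_ℚ(R)=2; free=3−2=1
SNF(R) diag = [2, 6] → torsion [2, 6]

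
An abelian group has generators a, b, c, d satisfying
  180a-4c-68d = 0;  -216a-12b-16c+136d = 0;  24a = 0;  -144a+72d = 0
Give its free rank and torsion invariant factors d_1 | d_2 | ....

rank_ℚ(R)=4; free=4−4=0
SNF(R) diag = [4, 12, 24, 72] → torsion [4, 12, 24, 72]

Answer: M ≅ ℤ/4 ⊕ ℤ/12 ⊕ ℤ/24 ⊕ ℤ/72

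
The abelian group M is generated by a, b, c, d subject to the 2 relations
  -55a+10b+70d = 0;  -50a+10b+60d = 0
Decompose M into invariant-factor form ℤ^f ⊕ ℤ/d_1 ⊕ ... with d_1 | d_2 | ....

Answer: M ≅ ℤ^2 ⊕ ℤ/5 ⊕ ℤ/10

Derivation:
rank_ℚ(R)=2; free=4−2=2
SNF(R) diag = [5, 10] → torsion [5, 10]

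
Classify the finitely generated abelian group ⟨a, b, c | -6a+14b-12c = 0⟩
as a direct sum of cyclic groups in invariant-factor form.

rank_ℚ(R)=1; free=3−1=2
SNF(R) diag = [2] → torsion [2]

Answer: M ≅ ℤ^2 ⊕ ℤ/2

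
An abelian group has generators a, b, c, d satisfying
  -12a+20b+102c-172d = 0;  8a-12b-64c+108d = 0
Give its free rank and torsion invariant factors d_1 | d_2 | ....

rank_ℚ(R)=2; free=4−2=2
SNF(R) diag = [2, 4] → torsion [2, 4]

Answer: M ≅ ℤ^2 ⊕ ℤ/2 ⊕ ℤ/4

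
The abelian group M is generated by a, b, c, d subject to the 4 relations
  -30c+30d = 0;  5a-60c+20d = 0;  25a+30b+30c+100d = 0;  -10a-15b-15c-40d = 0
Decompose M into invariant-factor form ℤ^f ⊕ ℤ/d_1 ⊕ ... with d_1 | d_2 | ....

Answer: M ≅ ℤ/5 ⊕ ℤ/15 ⊕ ℤ/30 ⊕ ℤ/60

Derivation:
rank_ℚ(R)=4; free=4−4=0
SNF(R) diag = [5, 15, 30, 60] → torsion [5, 15, 30, 60]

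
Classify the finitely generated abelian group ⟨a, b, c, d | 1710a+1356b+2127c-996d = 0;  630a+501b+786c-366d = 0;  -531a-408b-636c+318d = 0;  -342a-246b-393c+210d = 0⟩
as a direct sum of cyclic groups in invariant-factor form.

Answer: M ≅ ℤ/3 ⊕ ℤ/9 ⊕ ℤ/27 ⊕ ℤ/54

Derivation:
rank_ℚ(R)=4; free=4−4=0
SNF(R) diag = [3, 9, 27, 54] → torsion [3, 9, 27, 54]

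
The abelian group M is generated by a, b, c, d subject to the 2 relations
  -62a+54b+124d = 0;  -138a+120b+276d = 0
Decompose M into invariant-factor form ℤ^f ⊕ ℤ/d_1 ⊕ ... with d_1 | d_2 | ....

rank_ℚ(R)=2; free=4−2=2
SNF(R) diag = [2, 6] → torsion [2, 6]

Answer: M ≅ ℤ^2 ⊕ ℤ/2 ⊕ ℤ/6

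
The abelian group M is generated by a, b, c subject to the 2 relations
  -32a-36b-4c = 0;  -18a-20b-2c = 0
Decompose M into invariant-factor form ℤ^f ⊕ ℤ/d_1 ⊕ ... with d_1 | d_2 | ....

Answer: M ≅ ℤ^1 ⊕ ℤ/2 ⊕ ℤ/4

Derivation:
rank_ℚ(R)=2; free=3−2=1
SNF(R) diag = [2, 4] → torsion [2, 4]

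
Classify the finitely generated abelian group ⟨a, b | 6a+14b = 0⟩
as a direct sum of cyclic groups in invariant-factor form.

rank_ℚ(R)=1; free=2−1=1
SNF(R) diag = [2] → torsion [2]

Answer: M ≅ ℤ^1 ⊕ ℤ/2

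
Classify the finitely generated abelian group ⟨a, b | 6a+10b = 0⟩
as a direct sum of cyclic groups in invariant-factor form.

Answer: M ≅ ℤ^1 ⊕ ℤ/2

Derivation:
rank_ℚ(R)=1; free=2−1=1
SNF(R) diag = [2] → torsion [2]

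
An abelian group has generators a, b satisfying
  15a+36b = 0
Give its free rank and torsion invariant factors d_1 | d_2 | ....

Answer: M ≅ ℤ^1 ⊕ ℤ/3

Derivation:
rank_ℚ(R)=1; free=2−1=1
SNF(R) diag = [3] → torsion [3]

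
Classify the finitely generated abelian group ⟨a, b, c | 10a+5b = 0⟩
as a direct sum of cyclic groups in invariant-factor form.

rank_ℚ(R)=1; free=3−1=2
SNF(R) diag = [5] → torsion [5]

Answer: M ≅ ℤ^2 ⊕ ℤ/5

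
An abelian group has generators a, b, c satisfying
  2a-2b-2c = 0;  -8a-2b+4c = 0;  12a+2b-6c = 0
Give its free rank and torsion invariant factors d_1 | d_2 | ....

Answer: M ≅ ℤ/2 ⊕ ℤ/2 ⊕ ℤ/2

Derivation:
rank_ℚ(R)=3; free=3−3=0
SNF(R) diag = [2, 2, 2] → torsion [2, 2, 2]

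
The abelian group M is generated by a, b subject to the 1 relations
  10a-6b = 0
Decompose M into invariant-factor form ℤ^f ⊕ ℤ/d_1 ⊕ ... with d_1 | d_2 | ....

Answer: M ≅ ℤ^1 ⊕ ℤ/2

Derivation:
rank_ℚ(R)=1; free=2−1=1
SNF(R) diag = [2] → torsion [2]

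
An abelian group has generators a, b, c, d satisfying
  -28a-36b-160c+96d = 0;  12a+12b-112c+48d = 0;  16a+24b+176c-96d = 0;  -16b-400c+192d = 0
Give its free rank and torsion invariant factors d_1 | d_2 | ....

Answer: M ≅ ℤ/4 ⊕ ℤ/8 ⊕ ℤ/16 ⊕ ℤ/48

Derivation:
rank_ℚ(R)=4; free=4−4=0
SNF(R) diag = [4, 8, 16, 48] → torsion [4, 8, 16, 48]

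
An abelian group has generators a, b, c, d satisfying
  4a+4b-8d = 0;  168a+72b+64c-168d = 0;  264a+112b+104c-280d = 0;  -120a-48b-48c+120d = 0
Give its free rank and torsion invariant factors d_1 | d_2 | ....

rank_ℚ(R)=4; free=4−4=0
SNF(R) diag = [4, 8, 8, 24] → torsion [4, 8, 8, 24]

Answer: M ≅ ℤ/4 ⊕ ℤ/8 ⊕ ℤ/8 ⊕ ℤ/24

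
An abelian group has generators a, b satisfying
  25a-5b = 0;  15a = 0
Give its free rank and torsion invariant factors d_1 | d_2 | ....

Answer: M ≅ ℤ/5 ⊕ ℤ/15

Derivation:
rank_ℚ(R)=2; free=2−2=0
SNF(R) diag = [5, 15] → torsion [5, 15]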